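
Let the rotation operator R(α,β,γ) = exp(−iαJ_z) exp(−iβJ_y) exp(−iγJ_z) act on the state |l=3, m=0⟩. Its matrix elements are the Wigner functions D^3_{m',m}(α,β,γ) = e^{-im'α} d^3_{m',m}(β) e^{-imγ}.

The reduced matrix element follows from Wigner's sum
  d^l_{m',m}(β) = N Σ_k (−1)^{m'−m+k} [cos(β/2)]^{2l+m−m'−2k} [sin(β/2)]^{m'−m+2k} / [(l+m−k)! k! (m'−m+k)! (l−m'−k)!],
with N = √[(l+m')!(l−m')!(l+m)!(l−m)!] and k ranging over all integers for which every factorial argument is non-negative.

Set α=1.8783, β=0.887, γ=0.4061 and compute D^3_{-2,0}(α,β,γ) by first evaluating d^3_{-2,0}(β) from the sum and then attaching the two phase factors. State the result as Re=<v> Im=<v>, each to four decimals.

Re=-0.4246 Im=-0.2999

D^3_{-2,0}(1.8783,0.887,0.4061) = e^{-i·-2·1.8783}·d^3_{-2,0}(0.887)·e^{-i·0·0.4061}. Compute d first:
c=cos(0.887/2)=0.903255, s=sin(0.887/2)=0.429103; N=√[1·120·6·6]=65.726707
The bounds max(0,m−m')=2 and min(l+m,l−m')=3 give 2 terms
  k=2: (−1)^0·65.7267/(12)·0.9033^4·0.4291^2 = +0.671316
  k=3: (−1)^1·65.7267/(12)·0.9033^2·0.4291^4 = -0.151506
d^3_{-2,0}(0.887) = +0.671316 -0.151506 = +0.519810
Attach z-rotation phases: D = e^{-i(-2)(1.8783)}·(+0.519810)·e^{-i(0)(0.4061)} = -0.424565-0.299912i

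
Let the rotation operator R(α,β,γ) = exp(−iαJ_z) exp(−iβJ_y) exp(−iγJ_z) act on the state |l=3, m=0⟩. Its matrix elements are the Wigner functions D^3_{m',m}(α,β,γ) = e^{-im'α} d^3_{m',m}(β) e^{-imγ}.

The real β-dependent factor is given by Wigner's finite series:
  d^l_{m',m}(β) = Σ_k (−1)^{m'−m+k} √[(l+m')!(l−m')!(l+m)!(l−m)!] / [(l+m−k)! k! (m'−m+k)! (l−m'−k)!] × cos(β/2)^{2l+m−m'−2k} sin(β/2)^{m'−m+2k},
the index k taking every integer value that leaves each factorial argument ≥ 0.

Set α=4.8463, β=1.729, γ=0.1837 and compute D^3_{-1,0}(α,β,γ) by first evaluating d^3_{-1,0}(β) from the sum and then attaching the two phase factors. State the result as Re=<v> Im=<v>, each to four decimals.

D^3_{-1,0}(4.8463,1.729,0.1837) = e^{-i·-1·4.8463}·d^3_{-1,0}(1.729)·e^{-i·0·0.1837}. Compute d first:
c=cos(1.729/2)=0.649021, s=sin(1.729/2)=0.760771; N=√[2·24·6·6]=41.569219
k: max(0,(0)−(-1))=1 … min(3+(0),3−(-1))=3
  k=1: (−1)^0·41.5692/(12)·0.6490^5·0.7608^1 = +0.303485
  k=2: (−1)^1·41.5692/(4)·0.6490^3·0.7608^3 = -1.250976
  k=3: (−1)^2·41.5692/(12)·0.6490^1·0.7608^5 = +0.572952
d^3_{-1,0}(1.729) = +0.303485 -1.250976 +0.572952 = -0.374539
Attach z-rotation phases: D = e^{-i(-1)(4.8463)}·(-0.374539)·e^{-i(0)(0.1837)} = -0.050005+0.371186i

Re=-0.0500 Im=0.3712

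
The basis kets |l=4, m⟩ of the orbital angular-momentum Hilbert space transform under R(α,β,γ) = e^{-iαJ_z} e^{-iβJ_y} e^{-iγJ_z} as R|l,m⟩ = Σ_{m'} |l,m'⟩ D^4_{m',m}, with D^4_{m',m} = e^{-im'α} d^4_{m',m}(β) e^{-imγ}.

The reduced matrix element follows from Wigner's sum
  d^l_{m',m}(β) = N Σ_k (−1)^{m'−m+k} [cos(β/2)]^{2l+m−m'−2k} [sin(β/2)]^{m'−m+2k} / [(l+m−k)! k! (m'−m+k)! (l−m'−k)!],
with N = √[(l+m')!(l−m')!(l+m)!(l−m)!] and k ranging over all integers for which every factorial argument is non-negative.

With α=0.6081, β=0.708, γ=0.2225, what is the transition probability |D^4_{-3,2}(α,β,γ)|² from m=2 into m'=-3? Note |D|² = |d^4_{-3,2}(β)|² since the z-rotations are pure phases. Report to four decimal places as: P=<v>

D^4_{-3,2}(0.6081,0.708,0.2225) = e^{-i·-3·0.6081}·d^4_{-3,2}(0.708)·e^{-i·2·0.2225}. Compute d first:
Half-angle: c=0.937994, s=0.346653. N=√(1·5040·720·2)=2693.993318
k∈{5,6} keeps every argument non-negative
  k=5: (−1)^0·2693.9933/(240)·0.9380^3·0.3467^5 = +0.046372
  k=6: (−1)^1·2693.9933/(720)·0.9380^1·0.3467^7 = -0.002111
d^4_{-3,2}(0.708) = +0.046372 -0.002111 = +0.044261
|D^4_{-3,2}|² = |d^4_{-3,2}(β)|² = (+0.044261)² = 0.001959 (the z-rotation phases have unit modulus)

P=0.0020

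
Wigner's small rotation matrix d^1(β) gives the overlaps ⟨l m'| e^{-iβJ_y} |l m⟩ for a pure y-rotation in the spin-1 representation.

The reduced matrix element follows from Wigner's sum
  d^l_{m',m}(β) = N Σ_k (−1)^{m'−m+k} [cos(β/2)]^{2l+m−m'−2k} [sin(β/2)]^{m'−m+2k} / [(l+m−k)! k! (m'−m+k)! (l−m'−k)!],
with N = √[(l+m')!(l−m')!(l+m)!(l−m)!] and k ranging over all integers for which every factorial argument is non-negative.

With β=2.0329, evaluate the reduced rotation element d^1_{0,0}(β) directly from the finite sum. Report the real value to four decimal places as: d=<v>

d=-0.4458

d^1_{0,0}(β=2.0329) via Wigner's sum:
c=cos(2.0329/2)=0.526388, s=sin(2.0329/2)=0.850245; N=√[1·1·1·1]=1.000000
k∈{0,1} keeps every argument non-negative
  k=0: (−1)^0·1.0000/(1)·0.5264^2·0.8502^0 = +0.277084
  k=1: (−1)^1·1.0000/(1)·0.5264^0·0.8502^2 = -0.722916
d^1_{0,0}(2.0329) = +0.277084 -0.722916 = -0.445832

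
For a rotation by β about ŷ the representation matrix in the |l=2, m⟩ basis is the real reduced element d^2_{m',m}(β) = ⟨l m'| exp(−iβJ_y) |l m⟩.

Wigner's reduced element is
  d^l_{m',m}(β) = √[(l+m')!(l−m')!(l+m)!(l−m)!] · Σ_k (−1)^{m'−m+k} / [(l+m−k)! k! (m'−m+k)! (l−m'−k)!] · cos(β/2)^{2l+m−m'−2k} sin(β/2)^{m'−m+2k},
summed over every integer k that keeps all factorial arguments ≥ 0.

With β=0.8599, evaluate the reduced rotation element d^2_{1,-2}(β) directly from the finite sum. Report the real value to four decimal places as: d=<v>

d=-0.1317

d^2_{1,-2}(β=0.8599) via Wigner's sum:
Half-angle: c=0.908987, s=0.416825. N=√(6·1·1·24)=12.000000
k: max(0,(-2)−(1))=0 … min(2+(-2),2−(1))=0
  k=0: (−1)^3·12.0000/(6)·0.9090^1·0.4168^3 = -0.131659
d^2_{1,-2}(0.8599) = -0.131659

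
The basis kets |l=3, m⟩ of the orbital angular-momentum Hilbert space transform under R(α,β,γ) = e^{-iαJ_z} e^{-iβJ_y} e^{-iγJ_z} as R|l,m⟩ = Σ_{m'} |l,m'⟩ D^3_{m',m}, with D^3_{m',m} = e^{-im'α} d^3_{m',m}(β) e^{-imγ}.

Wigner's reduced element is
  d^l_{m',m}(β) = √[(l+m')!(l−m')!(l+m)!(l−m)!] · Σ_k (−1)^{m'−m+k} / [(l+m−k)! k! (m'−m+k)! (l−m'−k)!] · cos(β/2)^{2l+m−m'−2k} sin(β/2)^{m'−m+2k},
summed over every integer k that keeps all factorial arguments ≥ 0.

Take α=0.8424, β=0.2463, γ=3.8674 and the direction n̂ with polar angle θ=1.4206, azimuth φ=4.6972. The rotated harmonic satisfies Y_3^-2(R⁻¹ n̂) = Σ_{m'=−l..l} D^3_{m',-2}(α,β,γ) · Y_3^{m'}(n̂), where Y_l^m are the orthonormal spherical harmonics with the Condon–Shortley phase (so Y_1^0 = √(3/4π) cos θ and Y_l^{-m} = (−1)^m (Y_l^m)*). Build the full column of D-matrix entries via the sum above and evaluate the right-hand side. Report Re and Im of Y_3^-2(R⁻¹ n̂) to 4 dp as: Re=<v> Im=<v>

Need the full column D^3_{m',-2} for m'=−3..3 at α=0.8424, β=0.2463, γ=3.8674.
cos(β/2)=0.992427, sin(β/2)=0.122839
d^3_{-3,-2}: single k=1 term ⇒ +0.289670;  D = -0.193943-0.215163i
d^3_{-2,-2}: k∈[0..1] ⇒ +0.955411 -0.073187 = +0.882224;  D = -0.882212+0.004568i
d^3_{-1,-2}: k∈[0..1] ⇒ -0.373963 +0.011459 = -0.362504;  D = +0.239905-0.271762i
d^3_{0,-2}: k∈[0..1] ⇒ +0.080173 -0.001228 = +0.078944;  D = +0.009386+0.078384i
d^3_{1,-2}: k∈[0..1] ⇒ -0.011459 +0.000088 = -0.011371;  D = -0.009325-0.006507i
d^3_{2,-2}: k∈[0..1] ⇒ +0.001121 -0.000003 = +0.001118;  D = +0.001088-0.000258i
d^3_{3,-2}: single k=0 term ⇒ -0.000068;  D = -0.000032+0.000060i
Y_3^{m'}(θ=1.4206,φ=4.6972) and Σ D·Y over m':
  (-0.1939-0.2152i)·(+0.0184-0.4029i)  (-0.8822+0.0046i)·(-0.1494-0.0045i)  (+0.2399-0.2718i)·(+0.0043-0.2837i)  (+0.0094+0.0784i)·(-0.1613+0.0000i)  (-0.0093-0.0065i)·(-0.0043-0.2837i)  (+0.0011-0.0003i)·(-0.1494+0.0045i)  (-0.0000+0.0001i)·(-0.0184-0.4029i)
Y_3^-2(R⁻¹ n̂) = -0.037928-0.001648i

Re=-0.0379 Im=-0.0016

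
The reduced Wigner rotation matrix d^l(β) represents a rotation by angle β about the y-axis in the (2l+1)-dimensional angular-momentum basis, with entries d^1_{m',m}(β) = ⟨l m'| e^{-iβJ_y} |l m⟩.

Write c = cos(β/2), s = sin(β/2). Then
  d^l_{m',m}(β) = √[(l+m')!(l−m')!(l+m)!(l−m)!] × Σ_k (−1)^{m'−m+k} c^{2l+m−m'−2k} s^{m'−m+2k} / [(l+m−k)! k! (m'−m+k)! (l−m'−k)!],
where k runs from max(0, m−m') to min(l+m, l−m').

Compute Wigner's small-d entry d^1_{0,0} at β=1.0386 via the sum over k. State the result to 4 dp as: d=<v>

d^1_{0,0}(β=1.0386) via Wigner's sum:
c=cos(1.0386/2)=0.868167, s=sin(1.0386/2)=0.496273; N=√[1·1·1·1]=1.000000
Admissible k: 0..1 (factorial args all ≥0)
  k=0: (−1)^0·1.0000/(1)·0.8682^2·0.4963^0 = +0.753714
  k=1: (−1)^1·1.0000/(1)·0.8682^0·0.4963^2 = -0.246286
d^1_{0,0}(1.0386) = +0.753714 -0.246286 = +0.507427

d=0.5074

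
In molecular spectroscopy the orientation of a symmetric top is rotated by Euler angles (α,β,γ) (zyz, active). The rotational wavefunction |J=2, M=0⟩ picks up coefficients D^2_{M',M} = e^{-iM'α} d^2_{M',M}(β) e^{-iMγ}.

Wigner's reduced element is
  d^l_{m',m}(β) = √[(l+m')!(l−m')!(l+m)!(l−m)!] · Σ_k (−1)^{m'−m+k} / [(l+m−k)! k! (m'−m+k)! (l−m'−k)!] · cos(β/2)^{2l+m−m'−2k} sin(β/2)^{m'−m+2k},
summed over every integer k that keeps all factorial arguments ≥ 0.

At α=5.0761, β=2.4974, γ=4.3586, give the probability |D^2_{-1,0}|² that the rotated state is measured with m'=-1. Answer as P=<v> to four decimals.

P=0.3459

D^2_{-1,0}(5.0761,2.4974,4.3586) = e^{-i·-1·5.0761}·d^2_{-1,0}(2.4974)·e^{-i·0·4.3586}. Compute d first:
c=cos(2.4974/2)=0.316556, s=sin(2.4974/2)=0.948574; N=√[1·6·2·2]=4.898979
k: max(0,(0)−(-1))=1 … min(2+(0),2−(-1))=2
  k=1: (−1)^0·4.8990/(2)·0.3166^3·0.9486^1 = +0.073705
  k=2: (−1)^1·4.8990/(2)·0.3166^1·0.9486^3 = -0.661819
d^2_{-1,0}(2.4974) = +0.073705 -0.661819 = -0.588114
|D^2_{-1,0}|² = |d^2_{-1,0}(β)|² = (-0.588114)² = 0.345878 (the z-rotation phases have unit modulus)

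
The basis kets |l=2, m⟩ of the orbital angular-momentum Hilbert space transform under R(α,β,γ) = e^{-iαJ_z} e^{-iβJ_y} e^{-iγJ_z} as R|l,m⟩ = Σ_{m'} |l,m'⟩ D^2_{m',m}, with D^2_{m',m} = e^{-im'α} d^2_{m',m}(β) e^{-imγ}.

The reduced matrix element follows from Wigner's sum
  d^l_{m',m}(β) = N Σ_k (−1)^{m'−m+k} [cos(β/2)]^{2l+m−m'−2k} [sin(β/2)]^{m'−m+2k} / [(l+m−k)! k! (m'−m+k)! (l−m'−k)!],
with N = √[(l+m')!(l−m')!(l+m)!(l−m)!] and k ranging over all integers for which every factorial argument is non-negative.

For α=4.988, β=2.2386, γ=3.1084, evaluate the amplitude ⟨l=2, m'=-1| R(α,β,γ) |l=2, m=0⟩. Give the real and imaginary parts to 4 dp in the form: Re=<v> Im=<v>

Re=-0.1621 Im=0.5730

D^2_{-1,0}(4.988,2.2386,3.1084) = e^{-i·-1·4.988}·d^2_{-1,0}(2.2386)·e^{-i·0·3.1084}. Compute d first:
Half-angle: c=0.436312, s=0.899795. N=√(1·6·2·2)=4.898979
k: max(0,(0)−(-1))=1 … min(2+(0),2−(-1))=2
  k=1: (−1)^0·4.8990/(2)·0.4363^3·0.8998^1 = +0.183068
  k=2: (−1)^1·4.8990/(2)·0.4363^1·0.8998^3 = -0.778582
d^2_{-1,0}(2.2386) = +0.183068 -0.778582 = -0.595514
Attach z-rotation phases: D = e^{-i(-1)(4.988)}·(-0.595514)·e^{-i(0)(3.1084)} = -0.162060+0.573039i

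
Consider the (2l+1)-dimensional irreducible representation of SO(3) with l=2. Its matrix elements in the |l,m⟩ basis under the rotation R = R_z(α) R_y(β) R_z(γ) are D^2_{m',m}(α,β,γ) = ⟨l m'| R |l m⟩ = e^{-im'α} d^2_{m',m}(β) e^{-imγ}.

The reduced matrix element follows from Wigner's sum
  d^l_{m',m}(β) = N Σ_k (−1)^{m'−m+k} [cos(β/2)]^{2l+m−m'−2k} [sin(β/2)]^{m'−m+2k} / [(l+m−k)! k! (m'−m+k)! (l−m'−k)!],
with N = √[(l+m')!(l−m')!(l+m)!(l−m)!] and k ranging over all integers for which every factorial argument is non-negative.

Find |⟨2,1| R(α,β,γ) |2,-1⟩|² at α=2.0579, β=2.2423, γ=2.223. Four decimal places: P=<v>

D^2_{1,-1}(2.0579,2.2423,2.223) = e^{-i·1·2.0579}·d^2_{1,-1}(2.2423)·e^{-i·-1·2.223}. Compute d first:
Half-angle: c=0.434647, s=0.900601. N=√(6·1·1·6)=6.000000
k∈{0,1} keeps every argument non-negative
  k=0: (−1)^2·6.0000/(2)·0.4346^2·0.9006^2 = +0.459684
  k=1: (−1)^3·6.0000/(6)·0.4346^0·0.9006^4 = -0.657854
d^2_{1,-1}(2.2423) = +0.459684 -0.657854 = -0.198170
|D^2_{1,-1}|² = |d^2_{1,-1}(β)|² = (-0.198170)² = 0.039271 (the z-rotation phases have unit modulus)

P=0.0393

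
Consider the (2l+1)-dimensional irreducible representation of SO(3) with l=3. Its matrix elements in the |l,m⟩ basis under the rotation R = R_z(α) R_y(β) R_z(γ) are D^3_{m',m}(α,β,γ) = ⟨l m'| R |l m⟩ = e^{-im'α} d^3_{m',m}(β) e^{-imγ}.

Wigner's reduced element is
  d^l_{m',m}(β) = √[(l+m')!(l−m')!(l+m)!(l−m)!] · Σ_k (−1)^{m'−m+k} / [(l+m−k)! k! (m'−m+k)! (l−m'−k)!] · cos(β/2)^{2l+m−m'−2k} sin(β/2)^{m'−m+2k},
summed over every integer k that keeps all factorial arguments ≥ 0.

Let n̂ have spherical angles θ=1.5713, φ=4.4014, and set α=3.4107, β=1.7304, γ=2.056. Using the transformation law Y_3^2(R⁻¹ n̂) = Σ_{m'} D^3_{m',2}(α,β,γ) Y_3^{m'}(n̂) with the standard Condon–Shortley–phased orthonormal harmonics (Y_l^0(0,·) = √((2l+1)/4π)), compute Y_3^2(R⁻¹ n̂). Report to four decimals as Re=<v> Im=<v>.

Re=0.2824 Im=-0.2706

Need the full column D^3_{m',2} for m'=−3..3 at α=3.4107, β=1.7304, γ=2.056.
cos(β/2)=0.648488, sin(β/2)=0.761225
d^3_{-3,2}: single k=5 term ⇒ +0.406016;  D = +0.400628-0.065922i
d^3_{-2,2}: k∈[4..5] ⇒ +0.706034 -0.194571 = +0.511463;  D = -0.464434+0.214233i
d^3_{-1,2}: k∈[3..4] ⇒ +0.760807 -0.524164 = +0.236644;  D = +0.180797-0.152685i
d^3_{0,2}: k∈[2..3] ⇒ +0.561299 -0.773422 = -0.212123;  D = +0.119842-0.175026i
d^3_{1,2}: k∈[1..2] ⇒ +0.276072 -0.760807 = -0.484735;  D = -0.157663+0.458378i
d^3_{2,2}: k∈[0..1] ⇒ +0.074372 -0.512393 = -0.438021;  D = +0.027216-0.437175i
d^3_{3,2}: single k=0 term ⇒ -0.213844;  D = +0.043936+0.209282i
Y_3^{m'}(θ=1.5713,φ=4.4014) and Σ D·Y over m':
  (+0.4006-0.0659i)·(+0.3352-0.2484i)  (-0.4644+0.2142i)·(+0.0004+0.0003i)  (+0.1808-0.1527i)·(+0.0989-0.3077i)  (+0.1198-0.1750i)·(+0.0006+0.0000i)  (-0.1577+0.4584i)·(-0.0989-0.3077i)  (+0.0272-0.4372i)·(+0.0004-0.0003i)  (+0.0439+0.2093i)·(-0.3352-0.2484i)
Y_3^2(R⁻¹ n̂) = +0.282392-0.270580i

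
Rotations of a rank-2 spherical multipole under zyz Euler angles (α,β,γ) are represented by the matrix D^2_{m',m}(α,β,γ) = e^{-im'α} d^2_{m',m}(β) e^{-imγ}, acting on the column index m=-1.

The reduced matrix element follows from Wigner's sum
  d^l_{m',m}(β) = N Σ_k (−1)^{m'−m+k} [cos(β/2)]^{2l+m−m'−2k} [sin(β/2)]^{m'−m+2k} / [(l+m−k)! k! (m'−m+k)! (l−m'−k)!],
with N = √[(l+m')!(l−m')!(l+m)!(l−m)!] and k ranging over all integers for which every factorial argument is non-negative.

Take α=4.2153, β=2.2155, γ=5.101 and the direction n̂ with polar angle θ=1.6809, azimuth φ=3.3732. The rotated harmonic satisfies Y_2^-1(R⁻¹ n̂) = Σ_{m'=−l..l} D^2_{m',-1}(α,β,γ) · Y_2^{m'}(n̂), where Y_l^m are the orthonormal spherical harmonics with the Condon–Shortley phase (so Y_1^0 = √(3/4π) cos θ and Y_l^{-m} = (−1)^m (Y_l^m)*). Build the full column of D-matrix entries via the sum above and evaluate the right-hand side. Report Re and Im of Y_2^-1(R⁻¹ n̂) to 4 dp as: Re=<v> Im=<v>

Re=0.2615 Im=0.2610

Need the full column D^2_{m',-1} for m'=−2..2 at α=4.2153, β=2.2155, γ=5.101.
cos(β/2)=0.446676, sin(β/2)=0.894696
d^2_{-2,-1}: single k=1 term ⇒ +0.159471;  D = +0.090776+0.131114i
d^2_{-1,-1}: k∈[0..1] ⇒ +0.039808 -0.479134 = -0.439326;  D = +0.436744-0.047564i
d^2_{0,-1}: k∈[0..1] ⇒ -0.195312 +0.783600 = +0.588288;  D = +0.222904-0.544423i
d^2_{1,-1}: k∈[0..1] ⇒ +0.479134 -0.640770 = -0.161636;  D = -0.102275-0.125164i
d^2_{2,-1}: single k=0 term ⇒ -0.639807;  D = +0.628532-0.119581i
Y_2^{m'}(θ=1.6809,φ=3.3732) and Σ D·Y over m':
  (+0.0908+0.1311i)·(+0.3414-0.1705i)  (+0.4367-0.0476i)·(+0.0821-0.0194i)  (+0.2229-0.5444i)·(-0.3040+0.0000i)  (-0.1023-0.1252i)·(-0.0821-0.0194i)  (+0.6285-0.1196i)·(+0.3414+0.1705i)
Y_2^-1(R⁻¹ n̂) = +0.261480+0.261014i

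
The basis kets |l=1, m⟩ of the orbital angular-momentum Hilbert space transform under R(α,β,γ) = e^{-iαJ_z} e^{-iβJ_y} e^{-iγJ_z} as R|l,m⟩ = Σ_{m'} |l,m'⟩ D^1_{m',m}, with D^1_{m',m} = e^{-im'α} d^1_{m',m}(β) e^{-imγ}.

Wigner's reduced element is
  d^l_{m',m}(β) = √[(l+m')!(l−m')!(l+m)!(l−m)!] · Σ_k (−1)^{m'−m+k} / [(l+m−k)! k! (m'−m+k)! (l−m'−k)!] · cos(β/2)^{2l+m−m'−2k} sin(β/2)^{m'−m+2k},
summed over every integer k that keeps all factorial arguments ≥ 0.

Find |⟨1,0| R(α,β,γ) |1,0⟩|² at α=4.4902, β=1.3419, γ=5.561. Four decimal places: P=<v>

P=0.0515

First d^1_{0,0}(β=1.3419), then the phase factors e^{-i(0)α} and e^{-i(0)γ}:
Half-angle: c=0.783231, s=0.621730. N=√(1·1·1·1)=1.000000
k∈{0,1} keeps every argument non-negative
  k=0: (−1)^0·1.0000/(1)·0.7832^2·0.6217^0 = +0.613451
  k=1: (−1)^1·1.0000/(1)·0.7832^0·0.6217^2 = -0.386549
d^1_{0,0}(1.3419) = +0.613451 -0.386549 = +0.226903
|D^1_{0,0}|² = |d^1_{0,0}(β)|² = (+0.226903)² = 0.051485 (the z-rotation phases have unit modulus)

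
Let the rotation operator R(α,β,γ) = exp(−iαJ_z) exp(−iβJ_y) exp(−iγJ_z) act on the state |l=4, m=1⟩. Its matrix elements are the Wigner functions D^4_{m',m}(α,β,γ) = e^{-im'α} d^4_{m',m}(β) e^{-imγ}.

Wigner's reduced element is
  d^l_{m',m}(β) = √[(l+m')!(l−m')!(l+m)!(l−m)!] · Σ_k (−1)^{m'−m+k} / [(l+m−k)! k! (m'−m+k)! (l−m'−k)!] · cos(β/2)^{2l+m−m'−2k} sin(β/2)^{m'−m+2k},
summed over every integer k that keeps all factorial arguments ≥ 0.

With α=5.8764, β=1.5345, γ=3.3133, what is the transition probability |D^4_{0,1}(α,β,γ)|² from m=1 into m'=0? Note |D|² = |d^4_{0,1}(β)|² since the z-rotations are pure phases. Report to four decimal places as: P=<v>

Split into d^4_{0,1}(β=1.5345) × two z-phases.
c=cos(1.5345/2)=0.719822, s=sin(1.5345/2)=0.694158; N=√[24·24·120·6]=643.987578
Admissible k: 1..4 (factorial args all ≥0)
  k=1: (−1)^0·643.9876/(144)·0.7198^7·0.6942^1 = +0.310850
  k=2: (−1)^1·643.9876/(24)·0.7198^5·0.6942^3 = -1.734477
  k=3: (−1)^2·643.9876/(24)·0.7198^3·0.6942^5 = +1.613002
  k=4: (−1)^3·643.9876/(144)·0.7198^1·0.6942^7 = -0.250006
d^4_{0,1}(1.5345) = +0.310850 -1.734477 +1.613002 -0.250006 = -0.060630
|D^4_{0,1}|² = |d^4_{0,1}(β)|² = (-0.060630)² = 0.003676 (the z-rotation phases have unit modulus)

P=0.0037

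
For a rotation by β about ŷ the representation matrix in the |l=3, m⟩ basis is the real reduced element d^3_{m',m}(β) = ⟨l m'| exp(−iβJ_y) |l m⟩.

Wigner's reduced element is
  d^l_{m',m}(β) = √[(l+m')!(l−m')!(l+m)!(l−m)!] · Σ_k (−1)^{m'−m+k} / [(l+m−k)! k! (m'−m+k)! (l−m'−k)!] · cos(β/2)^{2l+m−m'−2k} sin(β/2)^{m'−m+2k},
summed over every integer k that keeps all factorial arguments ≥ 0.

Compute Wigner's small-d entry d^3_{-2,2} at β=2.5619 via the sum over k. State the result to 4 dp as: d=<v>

d^3_{-2,2}(β=2.5619) via Wigner's sum:
Half-angle: c=0.285805, s=0.958288. N=√(1·120·120·1)=120.000000
k∈{4,5} keeps every argument non-negative
  k=4: (−1)^0·120.0000/(24)·0.2858^2·0.9583^4 = +0.344424
  k=5: (−1)^1·120.0000/(120)·0.2858^0·0.9583^6 = -0.774419
d^3_{-2,2}(2.5619) = +0.344424 -0.774419 = -0.429995

d=-0.4300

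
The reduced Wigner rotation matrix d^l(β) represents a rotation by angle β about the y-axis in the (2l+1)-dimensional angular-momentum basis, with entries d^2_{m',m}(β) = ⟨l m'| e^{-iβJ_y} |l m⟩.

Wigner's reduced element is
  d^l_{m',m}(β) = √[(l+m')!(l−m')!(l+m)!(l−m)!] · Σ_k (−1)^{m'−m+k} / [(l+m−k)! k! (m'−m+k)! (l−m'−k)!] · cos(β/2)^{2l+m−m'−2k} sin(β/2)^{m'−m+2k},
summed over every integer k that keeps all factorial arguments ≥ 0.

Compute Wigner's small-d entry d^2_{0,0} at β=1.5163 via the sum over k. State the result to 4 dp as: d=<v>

d=-0.4955

d^2_{0,0}(β=1.5163) via Wigner's sum:
Half-angle: c=0.726109, s=0.687579. N=√(2·2·2·2)=4.000000
k: max(0,(0)−(0))=0 … min(2+(0),2−(0))=2
  k=0: (−1)^0·4.0000/(4)·0.7261^4·0.6876^0 = +0.277976
  k=1: (−1)^1·4.0000/(1)·0.7261^2·0.6876^2 = -0.997033
  k=2: (−1)^2·4.0000/(4)·0.7261^0·0.6876^4 = +0.223507
d^2_{0,0}(1.5163) = +0.277976 -0.997033 +0.223507 = -0.495550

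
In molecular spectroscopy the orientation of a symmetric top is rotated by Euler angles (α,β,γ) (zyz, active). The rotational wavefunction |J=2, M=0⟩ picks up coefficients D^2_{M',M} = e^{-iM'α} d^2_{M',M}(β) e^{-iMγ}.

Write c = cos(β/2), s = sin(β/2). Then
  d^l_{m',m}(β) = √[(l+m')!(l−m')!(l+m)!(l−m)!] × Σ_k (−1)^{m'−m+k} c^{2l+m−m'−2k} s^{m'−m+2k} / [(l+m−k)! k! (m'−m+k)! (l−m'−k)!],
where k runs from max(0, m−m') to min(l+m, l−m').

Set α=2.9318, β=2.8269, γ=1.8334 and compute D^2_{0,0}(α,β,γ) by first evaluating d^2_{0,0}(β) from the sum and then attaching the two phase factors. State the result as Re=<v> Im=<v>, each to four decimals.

Re=0.8563 Im=0.0000

First d^2_{0,0}(β=2.8269), then the phase factors e^{-i(0)α} and e^{-i(0)γ}:
With c≡cos(β/2)=0.156698 and s≡sin(β/2)=0.987647, N=[2·2·2·2]^{1/2}=4.000000
The bounds max(0,m−m')=0 and min(l+m,l−m')=2 give 3 terms
  k=0: (−1)^0·4.0000/(4)·0.1567^4·0.9876^0 = +0.000603
  k=1: (−1)^1·4.0000/(1)·0.1567^2·0.9876^2 = -0.095805
  k=2: (−1)^2·4.0000/(4)·0.1567^0·0.9876^4 = +0.951494
d^2_{0,0}(2.8269) = +0.000603 -0.095805 +0.951494 = +0.856292
Phases: e^{-i·(0)·2.9318}=+1.000000+0.000000i, e^{-i·(0)·1.8334}=+1.000000+0.000000i ⇒ D=+0.856292+0.000000i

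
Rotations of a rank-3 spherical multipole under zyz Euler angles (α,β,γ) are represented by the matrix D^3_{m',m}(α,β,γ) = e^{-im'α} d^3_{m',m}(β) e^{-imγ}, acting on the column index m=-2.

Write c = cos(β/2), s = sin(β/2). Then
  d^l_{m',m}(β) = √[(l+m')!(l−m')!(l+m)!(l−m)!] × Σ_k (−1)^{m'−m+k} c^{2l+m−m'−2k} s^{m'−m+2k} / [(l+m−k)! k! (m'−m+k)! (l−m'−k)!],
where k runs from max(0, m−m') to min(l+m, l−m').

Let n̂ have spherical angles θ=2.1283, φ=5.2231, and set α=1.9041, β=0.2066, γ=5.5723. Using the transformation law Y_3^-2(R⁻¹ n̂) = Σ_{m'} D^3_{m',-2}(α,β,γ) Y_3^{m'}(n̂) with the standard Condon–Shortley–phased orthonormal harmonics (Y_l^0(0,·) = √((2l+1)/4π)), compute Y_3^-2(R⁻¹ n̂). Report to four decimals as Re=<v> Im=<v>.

Re=0.0977 Im=0.3567

Need the full column D^3_{m',-2} for m'=−3..3 at α=1.9041, β=0.2066, γ=5.5723.
cos(β/2)=0.994669, sin(β/2)=0.103116
d^3_{-3,-2}: single k=1 term ⇒ +0.245922;  D = -0.100695-0.224362i
d^3_{-2,-2}: k∈[0..1] ⇒ +0.968439 -0.052040 = +0.916399;  D = -0.667285+0.628107i
d^3_{-1,-2}: k∈[0..1] ⇒ -0.317484 +0.006824 = -0.310659;  D = -0.275218-0.144098i
d^3_{0,-2}: k∈[0..1] ⇒ +0.057007 -0.000613 = +0.056395;  D = +0.008373-0.055770i
d^3_{1,-2}: k∈[0..1] ⇒ -0.006824 +0.000037 = -0.006787;  D = +0.006673-0.001244i
d^3_{2,-2}: k∈[0..1] ⇒ +0.000559 -0.000001 = +0.000558;  D = +0.000276+0.000485i
d^3_{3,-2}: single k=0 term ⇒ -0.000028;  D = -0.000019+0.000021i
Y_3^{m'}(θ=2.1283,φ=5.2231) and Σ D·Y over m':
  (-0.1007-0.2244i)·(-0.2548-0.0099i)  (-0.6673+0.6281i)·(+0.2033-0.3321i)  (-0.2752-0.1441i)·(+0.0536+0.0956i)  (+0.0084-0.0558i)·(+0.3160+0.0000i)  (+0.0067-0.0012i)·(-0.0536+0.0956i)  (+0.0003+0.0005i)·(+0.2033+0.3321i)  (-0.0000+0.0000i)·(+0.2548-0.0099i)
Y_3^-2(R⁻¹ n̂) = +0.097682+0.356671i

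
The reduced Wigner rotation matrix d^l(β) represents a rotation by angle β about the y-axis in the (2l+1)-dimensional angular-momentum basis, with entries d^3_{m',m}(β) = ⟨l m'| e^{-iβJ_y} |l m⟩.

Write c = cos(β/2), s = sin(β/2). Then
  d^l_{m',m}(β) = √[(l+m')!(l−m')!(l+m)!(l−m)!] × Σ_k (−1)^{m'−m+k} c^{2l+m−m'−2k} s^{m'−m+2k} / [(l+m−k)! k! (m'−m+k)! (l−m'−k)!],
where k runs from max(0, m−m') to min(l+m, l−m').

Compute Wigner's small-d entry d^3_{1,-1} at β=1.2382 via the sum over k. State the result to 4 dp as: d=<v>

d=0.3253

d^3_{1,-1}(β=1.2382) via Wigner's sum:
With c≡cos(β/2)=0.814401 and s≡sin(β/2)=0.580302, N=[24·2·2·24]^{1/2}=48.000000
Admissible k: 0..2 (factorial args all ≥0)
  k=0: (−1)^2·48.0000/(8)·0.8144^4·0.5803^2 = +0.888819
  k=1: (−1)^3·48.0000/(6)·0.8144^2·0.5803^4 = -0.601706
  k=2: (−1)^4·48.0000/(48)·0.8144^0·0.5803^6 = +0.038188
d^3_{1,-1}(1.2382) = +0.888819 -0.601706 +0.038188 = +0.325301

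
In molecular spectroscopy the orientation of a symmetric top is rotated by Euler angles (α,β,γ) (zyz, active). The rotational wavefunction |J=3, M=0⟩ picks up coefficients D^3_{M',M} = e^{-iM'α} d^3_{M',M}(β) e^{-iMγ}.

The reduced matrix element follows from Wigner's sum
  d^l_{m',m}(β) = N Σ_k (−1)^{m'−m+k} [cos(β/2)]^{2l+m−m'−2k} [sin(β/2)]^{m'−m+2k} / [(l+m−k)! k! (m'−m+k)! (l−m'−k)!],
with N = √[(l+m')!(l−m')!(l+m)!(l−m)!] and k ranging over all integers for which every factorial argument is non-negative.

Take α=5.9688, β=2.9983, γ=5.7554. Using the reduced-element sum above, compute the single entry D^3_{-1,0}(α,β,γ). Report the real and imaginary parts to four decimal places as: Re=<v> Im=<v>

Re=0.2292 Im=-0.0745

D^3_{-1,0}(5.9688,2.9983,5.7554) = e^{-i·-1·5.9688}·d^3_{-1,0}(2.9983)·e^{-i·0·5.7554}. Compute d first:
Half-angle: c=0.071585, s=0.997434. N=√(2·24·6·6)=41.569219
k∈{1,2,3} keeps every argument non-negative
  k=1: (−1)^0·41.5692/(12)·0.0716^5·0.9974^1 = +0.000006
  k=2: (−1)^1·41.5692/(4)·0.0716^3·0.9974^3 = -0.003783
  k=3: (−1)^2·41.5692/(12)·0.0716^1·0.9974^5 = +0.244813
d^3_{-1,0}(2.9983) = +0.000006 -0.003783 +0.244813 = +0.241037
D = (+0.950987-0.309232i)·(+0.241037)·(+1.000000+0.000000i) = +0.229223-0.074536i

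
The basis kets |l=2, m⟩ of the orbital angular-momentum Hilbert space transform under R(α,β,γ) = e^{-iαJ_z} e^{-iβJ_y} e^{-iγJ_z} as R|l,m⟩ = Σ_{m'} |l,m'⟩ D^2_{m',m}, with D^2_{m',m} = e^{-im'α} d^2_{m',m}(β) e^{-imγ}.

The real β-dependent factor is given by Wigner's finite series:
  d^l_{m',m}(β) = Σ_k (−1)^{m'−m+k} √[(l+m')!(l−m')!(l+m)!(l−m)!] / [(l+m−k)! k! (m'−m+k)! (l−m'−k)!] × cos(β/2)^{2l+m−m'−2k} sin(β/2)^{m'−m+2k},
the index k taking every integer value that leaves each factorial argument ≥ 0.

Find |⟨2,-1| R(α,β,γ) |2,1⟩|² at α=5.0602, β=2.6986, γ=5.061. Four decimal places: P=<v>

First d^2_{-1,1}(β=2.6986), then the phase factors e^{-i(-1)α} and e^{-i(1)γ}:
Half-angle: c=0.219690, s=0.975570. N=√(1·6·6·1)=6.000000
Admissible k: 2..3 (factorial args all ≥0)
  k=2: (−1)^0·6.0000/(2)·0.2197^2·0.9756^2 = +0.137803
  k=3: (−1)^1·6.0000/(6)·0.2197^0·0.9756^4 = -0.905802
d^2_{-1,1}(2.6986) = +0.137803 -0.905802 = -0.768000
|D^2_{-1,1}|² = |d^2_{-1,1}(β)|² = (-0.768000)² = 0.589824 (the z-rotation phases have unit modulus)

P=0.5898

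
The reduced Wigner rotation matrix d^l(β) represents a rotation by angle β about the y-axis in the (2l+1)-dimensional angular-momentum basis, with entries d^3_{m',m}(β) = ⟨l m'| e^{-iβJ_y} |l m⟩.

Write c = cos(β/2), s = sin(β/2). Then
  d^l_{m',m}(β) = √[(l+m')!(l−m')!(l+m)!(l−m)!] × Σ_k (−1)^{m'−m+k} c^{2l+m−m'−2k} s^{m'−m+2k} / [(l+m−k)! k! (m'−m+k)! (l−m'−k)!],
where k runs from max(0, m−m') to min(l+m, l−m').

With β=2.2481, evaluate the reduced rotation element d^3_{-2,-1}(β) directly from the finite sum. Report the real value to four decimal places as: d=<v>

d=-0.3312

d^3_{-2,-1}(β=2.2481) via Wigner's sum:
Half-angle: c=0.432033, s=0.901858. N=√(1·120·2·24)=75.894664
Admissible k: 1..2 (factorial args all ≥0)
  k=1: (−1)^0·75.8947/(24)·0.4320^5·0.9019^1 = +0.042926
  k=2: (−1)^1·75.8947/(12)·0.4320^3·0.9019^3 = -0.374107
d^3_{-2,-1}(2.2481) = +0.042926 -0.374107 = -0.331181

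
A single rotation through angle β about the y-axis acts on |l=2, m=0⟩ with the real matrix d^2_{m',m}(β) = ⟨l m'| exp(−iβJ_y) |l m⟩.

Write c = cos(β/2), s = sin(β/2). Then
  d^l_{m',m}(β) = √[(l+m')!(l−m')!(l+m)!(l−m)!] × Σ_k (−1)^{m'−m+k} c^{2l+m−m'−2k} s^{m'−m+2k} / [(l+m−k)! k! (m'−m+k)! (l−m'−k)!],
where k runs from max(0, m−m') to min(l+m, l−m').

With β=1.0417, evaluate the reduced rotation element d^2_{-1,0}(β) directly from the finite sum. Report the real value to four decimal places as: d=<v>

d=0.5337

d^2_{-1,0}(β=1.0417) via Wigner's sum:
c=cos(1.0417/2)=0.867397, s=sin(1.0417/2)=0.497618; N=√[1·6·2·2]=4.898979
Admissible k: 1..2 (factorial args all ≥0)
  k=1: (−1)^0·4.8990/(2)·0.8674^3·0.4976^1 = +0.795471
  k=2: (−1)^1·4.8990/(2)·0.8674^1·0.4976^3 = -0.261807
d^2_{-1,0}(1.0417) = +0.795471 -0.261807 = +0.533665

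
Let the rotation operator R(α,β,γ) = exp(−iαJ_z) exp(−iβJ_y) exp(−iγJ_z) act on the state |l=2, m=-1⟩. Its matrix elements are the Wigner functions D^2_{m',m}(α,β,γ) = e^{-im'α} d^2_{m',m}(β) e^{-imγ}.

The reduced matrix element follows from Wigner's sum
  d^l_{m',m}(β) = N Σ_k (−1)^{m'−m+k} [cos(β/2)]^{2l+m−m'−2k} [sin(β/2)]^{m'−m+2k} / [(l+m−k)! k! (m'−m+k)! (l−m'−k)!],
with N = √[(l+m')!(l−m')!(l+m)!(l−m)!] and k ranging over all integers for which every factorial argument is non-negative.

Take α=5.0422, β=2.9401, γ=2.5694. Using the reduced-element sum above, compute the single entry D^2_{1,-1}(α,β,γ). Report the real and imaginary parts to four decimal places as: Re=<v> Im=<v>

Re=0.7452 Im=0.5889

D^2_{1,-1}(5.0422,2.9401,2.5694) = e^{-i·1·5.0422}·d^2_{1,-1}(2.9401)·e^{-i·-1·2.5694}. Compute d first:
Half-angle: c=0.100576, s=0.994929. N=√(6·1·1·6)=6.000000
The bounds max(0,m−m')=0 and min(l+m,l−m')=1 give 2 terms
  k=0: (−1)^2·6.0000/(2)·0.1006^2·0.9949^2 = +0.030040
  k=1: (−1)^3·6.0000/(6)·0.1006^0·0.9949^4 = -0.979871
d^2_{1,-1}(2.9401) = +0.030040 -0.979871 = -0.949832
Attach z-rotation phases: D = e^{-i(1)(5.0422)}·(-0.949832)·e^{-i(-1)(2.5694)} = +0.745210+0.588933i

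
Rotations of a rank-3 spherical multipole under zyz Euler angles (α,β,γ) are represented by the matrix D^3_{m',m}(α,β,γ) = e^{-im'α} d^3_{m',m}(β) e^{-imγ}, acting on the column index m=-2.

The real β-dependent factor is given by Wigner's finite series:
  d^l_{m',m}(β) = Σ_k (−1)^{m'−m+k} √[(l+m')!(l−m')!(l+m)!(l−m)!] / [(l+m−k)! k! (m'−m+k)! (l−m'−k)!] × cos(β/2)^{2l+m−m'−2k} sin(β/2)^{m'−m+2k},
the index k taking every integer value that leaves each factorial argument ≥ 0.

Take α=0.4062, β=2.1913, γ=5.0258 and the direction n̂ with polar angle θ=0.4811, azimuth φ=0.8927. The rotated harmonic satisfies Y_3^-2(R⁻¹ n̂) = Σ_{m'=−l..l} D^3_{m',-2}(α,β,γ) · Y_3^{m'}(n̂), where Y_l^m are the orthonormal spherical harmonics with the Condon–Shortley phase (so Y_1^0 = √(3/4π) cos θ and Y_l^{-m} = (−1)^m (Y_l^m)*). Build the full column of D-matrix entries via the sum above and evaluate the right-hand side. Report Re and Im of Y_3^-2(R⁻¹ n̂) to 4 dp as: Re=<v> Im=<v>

Need the full column D^3_{m',-2} for m'=−3..3 at α=0.4062, β=2.1913, γ=5.0258.
cos(β/2)=0.457469, sin(β/2)=0.889226
d^3_{-3,-2}: single k=1 term ⇒ +0.043641;  D = +0.011835-0.042006i
d^3_{-2,-2}: k∈[0..1] ⇒ +0.009166 -0.173157 = -0.163991;  D = +0.021515+0.162573i
d^3_{-1,-2}: k∈[0..1] ⇒ -0.056340 +0.425745 = +0.369405;  D = -0.189219-0.317264i
d^3_{0,-2}: k∈[0..1] ⇒ +0.189684 -0.716690 = -0.527006;  D = +0.426820+0.309128i
d^3_{1,-2}: k∈[0..1] ⇒ -0.425745 +0.804306 = +0.378561;  D = -0.369385-0.082843i
d^3_{2,-2}: k∈[0..1] ⇒ +0.654245 -0.494393 = +0.159852;  D = -0.157108+0.029495i
d^3_{3,-2}: single k=0 term ⇒ -0.623013;  D = +0.517070-0.347540i
Y_3^{m'}(θ=0.4811,φ=0.8927) and Σ D·Y over m':
  (+0.0118-0.0420i)·(-0.0370-0.0185i)  (+0.0215+0.1626i)·(-0.0413-0.1896i)  (-0.1892-0.3173i)·(+0.2748-0.3412i)  (+0.4268+0.3091i)·(+0.3074+0.0000i)  (-0.3694-0.0828i)·(-0.2748-0.3412i)  (-0.1571+0.0295i)·(-0.0413+0.1896i)  (+0.5171-0.3475i)·(+0.0370-0.0185i)
Y_3^-2(R⁻¹ n̂) = +0.086537+0.158317i

Re=0.0865 Im=0.1583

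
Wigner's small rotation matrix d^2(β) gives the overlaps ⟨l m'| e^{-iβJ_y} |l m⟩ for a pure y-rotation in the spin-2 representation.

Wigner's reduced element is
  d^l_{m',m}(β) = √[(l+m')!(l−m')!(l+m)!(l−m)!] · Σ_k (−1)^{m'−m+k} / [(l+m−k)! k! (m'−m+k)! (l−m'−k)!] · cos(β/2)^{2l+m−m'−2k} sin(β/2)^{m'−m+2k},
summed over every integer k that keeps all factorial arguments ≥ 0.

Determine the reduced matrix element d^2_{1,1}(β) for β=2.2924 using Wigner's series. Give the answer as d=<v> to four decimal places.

d^2_{1,1}(β=2.2924) via Wigner's sum:
With c≡cos(β/2)=0.411953 and s≡sin(β/2)=0.911205, N=[6·1·6·1]^{1/2}=6.000000
The bounds max(0,m−m')=0 and min(l+m,l−m')=1 give 2 terms
  k=0: (−1)^0·6.0000/(6)·0.4120^4·0.9112^0 = +0.028800
  k=1: (−1)^1·6.0000/(2)·0.4120^2·0.9112^2 = -0.422716
d^2_{1,1}(2.2924) = +0.028800 -0.422716 = -0.393916

d=-0.3939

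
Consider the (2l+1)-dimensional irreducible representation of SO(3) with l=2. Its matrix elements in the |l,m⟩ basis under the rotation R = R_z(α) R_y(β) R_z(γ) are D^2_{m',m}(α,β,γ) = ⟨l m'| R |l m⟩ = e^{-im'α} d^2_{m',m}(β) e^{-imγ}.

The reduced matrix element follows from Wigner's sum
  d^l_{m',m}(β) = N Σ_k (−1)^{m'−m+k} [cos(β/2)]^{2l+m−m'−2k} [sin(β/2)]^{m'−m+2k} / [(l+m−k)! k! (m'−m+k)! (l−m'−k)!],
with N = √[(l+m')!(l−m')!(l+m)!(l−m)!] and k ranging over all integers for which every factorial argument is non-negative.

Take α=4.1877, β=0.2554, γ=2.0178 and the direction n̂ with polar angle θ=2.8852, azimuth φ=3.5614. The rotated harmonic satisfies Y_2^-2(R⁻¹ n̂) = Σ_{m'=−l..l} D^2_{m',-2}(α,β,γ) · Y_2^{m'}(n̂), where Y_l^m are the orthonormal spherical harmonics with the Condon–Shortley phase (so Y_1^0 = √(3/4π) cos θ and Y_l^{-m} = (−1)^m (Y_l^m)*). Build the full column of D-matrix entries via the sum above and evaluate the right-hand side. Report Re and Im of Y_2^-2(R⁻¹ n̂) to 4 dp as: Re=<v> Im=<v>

Re=-0.0025 Im=-0.0844

Need the full column D^2_{m',-2} for m'=−2..2 at α=4.1877, β=0.2554, γ=2.0178.
cos(β/2)=0.991857, sin(β/2)=0.127353
d^2_{-2,-2}: single k=0 term ⇒ +0.967825;  D = +0.956167-0.149767i
d^2_{-1,-2}: single k=0 term ⇒ -0.248535;  D = +0.089716-0.231777i
d^2_{0,-2}: single k=0 term ⇒ +0.039084;  D = -0.024478-0.030469i
d^2_{1,-2}: single k=0 term ⇒ -0.004097;  D = -0.004050+0.000621i
d^2_{2,-2}: single k=0 term ⇒ +0.000263;  D = -0.000096+0.000245i
Y_2^{m'}(θ=2.8852,φ=3.5614) and Σ D·Y over m':
  (+0.9562-0.1498i)·(+0.0166-0.0185i)  (+0.0897-0.2318i)·(+0.1731-0.0772i)  (-0.0245-0.0305i)·(+0.5699+0.0000i)  (-0.0041+0.0006i)·(-0.1731-0.0772i)  (-0.0001+0.0002i)·(+0.0166+0.0185i)
Y_2^-2(R⁻¹ n̂) = -0.002494-0.084362i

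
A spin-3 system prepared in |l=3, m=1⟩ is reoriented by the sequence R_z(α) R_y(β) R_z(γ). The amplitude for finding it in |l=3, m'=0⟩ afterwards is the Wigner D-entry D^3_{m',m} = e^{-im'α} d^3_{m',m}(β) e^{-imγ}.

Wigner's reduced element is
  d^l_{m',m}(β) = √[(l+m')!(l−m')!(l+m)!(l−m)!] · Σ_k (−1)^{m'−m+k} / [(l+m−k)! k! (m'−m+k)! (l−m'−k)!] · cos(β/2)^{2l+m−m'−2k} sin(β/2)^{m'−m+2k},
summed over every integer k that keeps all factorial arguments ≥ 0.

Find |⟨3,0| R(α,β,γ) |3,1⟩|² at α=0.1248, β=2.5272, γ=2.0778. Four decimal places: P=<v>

P=0.3407

Split into d^3_{0,1}(β=2.5272) × two z-phases.
c=cos(2.5272/2)=0.302387, s=sin(2.5272/2)=0.953185; N=√[6·6·24·2]=41.569219
k∈{1,2,3} keeps every argument non-negative
  k=1: (−1)^0·41.5692/(12)·0.3024^5·0.9532^1 = +0.008348
  k=2: (−1)^1·41.5692/(4)·0.3024^3·0.9532^3 = -0.248848
  k=3: (−1)^2·41.5692/(12)·0.3024^1·0.9532^5 = +0.824215
d^3_{0,1}(2.5272) = +0.008348 -0.248848 +0.824215 = +0.583715
|D^3_{0,1}|² = |d^3_{0,1}(β)|² = (+0.583715)² = 0.340723 (the z-rotation phases have unit modulus)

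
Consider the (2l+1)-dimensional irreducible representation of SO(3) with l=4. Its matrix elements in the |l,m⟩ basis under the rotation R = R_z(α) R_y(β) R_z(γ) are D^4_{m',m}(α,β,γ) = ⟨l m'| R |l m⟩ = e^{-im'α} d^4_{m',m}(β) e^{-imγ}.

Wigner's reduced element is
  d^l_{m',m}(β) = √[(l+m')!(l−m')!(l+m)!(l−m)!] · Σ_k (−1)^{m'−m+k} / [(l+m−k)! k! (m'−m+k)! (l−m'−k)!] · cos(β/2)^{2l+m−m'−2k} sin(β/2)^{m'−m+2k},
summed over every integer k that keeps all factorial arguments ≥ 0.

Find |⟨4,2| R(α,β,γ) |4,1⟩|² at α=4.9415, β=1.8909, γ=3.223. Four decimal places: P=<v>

First d^4_{2,1}(β=1.8909), then the phase factors e^{-i(2)α} and e^{-i(1)γ}:
Half-angle: c=0.585378, s=0.810760. N=√(720·2·120·6)=1018.233765
Admissible k: 0..2 (factorial args all ≥0)
  k=0: (−1)^1·1018.2338/(240)·0.5854^7·0.8108^1 = -0.081018
  k=1: (−1)^2·1018.2338/(48)·0.5854^5·0.8108^3 = +0.777081
  k=2: (−1)^3·1018.2338/(72)·0.5854^3·0.8108^5 = -0.993773
d^4_{2,1}(1.8909) = -0.081018 +0.777081 -0.993773 = -0.297710
|D^4_{2,1}|² = |d^4_{2,1}(β)|² = (-0.297710)² = 0.088632 (the z-rotation phases have unit modulus)

P=0.0886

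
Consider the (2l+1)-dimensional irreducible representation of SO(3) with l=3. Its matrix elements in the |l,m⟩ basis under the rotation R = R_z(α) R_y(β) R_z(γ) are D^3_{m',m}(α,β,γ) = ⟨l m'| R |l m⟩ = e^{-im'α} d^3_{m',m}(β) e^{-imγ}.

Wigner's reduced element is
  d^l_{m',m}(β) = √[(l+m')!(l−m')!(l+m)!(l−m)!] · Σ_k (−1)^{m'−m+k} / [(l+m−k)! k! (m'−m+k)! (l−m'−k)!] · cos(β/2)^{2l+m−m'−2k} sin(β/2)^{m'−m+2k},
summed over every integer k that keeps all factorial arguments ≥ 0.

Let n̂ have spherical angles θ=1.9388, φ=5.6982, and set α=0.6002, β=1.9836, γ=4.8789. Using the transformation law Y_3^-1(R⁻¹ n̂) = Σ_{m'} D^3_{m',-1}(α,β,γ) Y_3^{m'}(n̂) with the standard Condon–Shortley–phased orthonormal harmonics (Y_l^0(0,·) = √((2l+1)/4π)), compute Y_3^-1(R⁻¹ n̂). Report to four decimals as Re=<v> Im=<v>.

Need the full column D^3_{m',-1} for m'=−3..3 at α=0.6002, β=1.9836, γ=4.8789.
cos(β/2)=0.547184, sin(β/2)=0.837012
d^3_{-3,-1}: single k=2 term ⇒ +0.243245;  D = +0.224391+0.093898i
d^3_{-2,-1}: k∈[1..2] ⇒ +0.129837 -0.607611 = -0.477774;  D = -0.467878+0.096738i
d^3_{-1,-1}: k∈[0..2] ⇒ +0.026841 -0.502444 +0.881750 = +0.406147;  D = +0.281773-0.292506i
d^3_{0,-1}: k∈[0..2] ⇒ -0.142230 +0.998407 -0.778723 = +0.077454;  D = +0.012838-0.076383i
d^3_{1,-1}: k∈[0..2] ⇒ +0.376833 -1.175667 +0.343867 = -0.454967;  D = +0.191187+0.412847i
d^3_{2,-1}: k∈[0..1] ⇒ -0.607611 +0.710874 = +0.103263;  D = -0.088733-0.052817i
d^3_{3,-1}: single k=0 term ⇒ +0.569167;  D = -0.568028+0.036000i
Y_3^{m'}(θ=1.9388,φ=5.6982) and Σ D·Y over m':
  (+0.2244+0.0939i)·(-0.0621+0.3332i)  (-0.4679+0.0967i)·(-0.1249-0.2947i)  (+0.2818-0.2925i)·(-0.0887-0.0588i)  (+0.0128-0.0764i)·(+0.3159+0.0000i)  (+0.1912+0.4128i)·(+0.0887-0.0588i)  (-0.0887-0.0528i)·(-0.1249+0.2947i)  (-0.5680+0.0360i)·(+0.0621+0.3332i)
Y_3^-1(R⁻¹ n̂) = +0.024222-0.001174i

Re=0.0242 Im=-0.0012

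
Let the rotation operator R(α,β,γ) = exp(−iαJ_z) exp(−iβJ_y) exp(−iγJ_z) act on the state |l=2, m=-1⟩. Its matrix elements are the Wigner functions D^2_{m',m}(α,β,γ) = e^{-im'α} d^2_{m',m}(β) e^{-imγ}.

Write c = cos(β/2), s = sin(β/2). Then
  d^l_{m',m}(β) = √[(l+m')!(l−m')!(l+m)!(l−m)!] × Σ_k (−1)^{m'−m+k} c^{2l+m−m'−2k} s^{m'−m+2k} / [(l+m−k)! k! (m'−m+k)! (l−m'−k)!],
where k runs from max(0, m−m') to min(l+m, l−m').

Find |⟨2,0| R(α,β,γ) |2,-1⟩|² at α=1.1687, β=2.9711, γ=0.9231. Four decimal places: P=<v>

Split into d^2_{0,-1}(β=2.9711) × two z-phases.
With c≡cos(β/2)=0.085143 and s≡sin(β/2)=0.996369, N=[2·2·1·6]^{1/2}=4.898979
k: max(0,(-1)−(0))=0 … min(2+(-1),2−(0))=1
  k=0: (−1)^1·4.8990/(2)·0.0851^3·0.9964^1 = -0.001506
  k=1: (−1)^2·4.8990/(2)·0.0851^1·0.9964^3 = +0.206293
d^2_{0,-1}(2.9711) = -0.001506 +0.206293 = +0.204787
|D^2_{0,-1}|² = |d^2_{0,-1}(β)|² = (+0.204787)² = 0.041938 (the z-rotation phases have unit modulus)

P=0.0419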